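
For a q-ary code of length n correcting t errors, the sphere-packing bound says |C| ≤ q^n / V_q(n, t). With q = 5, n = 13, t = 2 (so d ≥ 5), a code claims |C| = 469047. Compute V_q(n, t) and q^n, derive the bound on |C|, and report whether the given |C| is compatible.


V_q(n, t) = 1301, q^n = 1220703125, Hamming bound = 938280, |C| = 469047 ≤ bound (satisfied).

Step 1: Compute V_q(n, t) = Σ_{j=0}^2 C(n, j) (q−1)^j.
  j = 0: C(13,0)·(4)^0 = 1·1 = 1.
  j = 1: C(13,1)·(4)^1 = 13·4 = 52.
  j = 2: C(13,2)·(4)^2 = 78·16 = 1248.
  V_q(n, t) = 1 + 52 + 1248 = 1301.
Step 2: q^n = 5^13 = 1220703125.
Step 3: Hamming bound ⌊q^n / V_q(n,t)⌋ = ⌊1220703125/1301⌋ = 938280.
Step 4: Compare |C| = 469047 to 938280: satisfied.
The claimed |C| lies below the Hamming bound.


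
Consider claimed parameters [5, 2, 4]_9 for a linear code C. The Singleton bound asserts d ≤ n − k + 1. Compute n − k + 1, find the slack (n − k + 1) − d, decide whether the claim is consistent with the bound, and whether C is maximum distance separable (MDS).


Singleton RHS = n − k + 1 = 4, slack = 0, bound satisfied, MDS.

Singleton bound: d ≤ n − k + 1.
Here n = 5, k = 2, so n − k + 1 = 4.
Given d = 4, check d ≤ 4: YES.
Slack = (n − k + 1) − d = 0.
The code is MDS (slack = 0).
Description: the claimed parameters are [5, 2, 4]_9; such a code would be MDS (meets Singleton bound).


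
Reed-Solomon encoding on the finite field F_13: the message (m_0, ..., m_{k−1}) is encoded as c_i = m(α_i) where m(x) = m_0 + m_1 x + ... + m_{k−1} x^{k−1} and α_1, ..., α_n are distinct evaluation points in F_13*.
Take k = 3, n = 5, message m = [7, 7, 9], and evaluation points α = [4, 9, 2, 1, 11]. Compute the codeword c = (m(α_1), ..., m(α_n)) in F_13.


c = [10, 6, 5, 10, 3]

Message polynomial: m(x) = 7 + 7·x + 9·x^2 (mod 13).
For each evaluation point α_i, compute m(α_i) mod 13:
  α_1 = 4: Horner steps 9 → 4 → 10, so m(4) = 10.
  α_2 = 9: Horner steps 9 → 10 → 6, so m(9) = 6.
  α_3 = 2: Horner steps 9 → 12 → 5, so m(2) = 5.
  α_4 = 1: Horner steps 9 → 3 → 10, so m(1) = 10.
  α_5 = 11: Horner steps 9 → 2 → 3, so m(11) = 3.
Codeword c = [10, 6, 5, 10, 3] ∈ F_13^5.


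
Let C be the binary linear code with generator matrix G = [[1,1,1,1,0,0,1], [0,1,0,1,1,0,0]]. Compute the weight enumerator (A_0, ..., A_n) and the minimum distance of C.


Weight distribution: A_0 = 1, A_3 = 1, A_4 = 1, A_5 = 1. Minimum distance d = 3.

Enumerate all 2^2 = 4 messages m ∈ F_2^2.
For each, compute codeword c = mG in F_2^7, then tally its weight.
  m = 00 → c = 0000000, weight = 0.
  m = 10 → c = 1111001, weight = 5.
  m = 01 → c = 0101100, weight = 3.
  m = 11 → c = 1010101, weight = 4.
Tally weights:
  weight 0: 1 codewords.
  weight 3: 1 codewords.
  weight 4: 1 codewords.
  weight 5: 1 codewords.
Minimum distance d = smallest w > 0 with A_w > 0 = 3.
Sanity: Σ A_w = 4 = 2^2 = 4 ✓.


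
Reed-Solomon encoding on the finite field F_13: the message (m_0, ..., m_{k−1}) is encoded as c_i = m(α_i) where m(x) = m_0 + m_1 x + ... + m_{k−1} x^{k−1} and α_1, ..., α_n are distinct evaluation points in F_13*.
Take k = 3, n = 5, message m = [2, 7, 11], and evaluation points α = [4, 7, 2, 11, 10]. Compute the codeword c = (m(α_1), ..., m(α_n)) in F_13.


c = [11, 5, 8, 6, 2]

Message polynomial: m(x) = 2 + 7·x + 11·x^2 (mod 13).
For each evaluation point α_i, compute m(α_i) mod 13:
  α_1 = 4: Horner steps 11 → 12 → 11, so m(4) = 11.
  α_2 = 7: Horner steps 11 → 6 → 5, so m(7) = 5.
  α_3 = 2: Horner steps 11 → 3 → 8, so m(2) = 8.
  α_4 = 11: Horner steps 11 → 11 → 6, so m(11) = 6.
  α_5 = 10: Horner steps 11 → 0 → 2, so m(10) = 2.
Codeword c = [11, 5, 8, 6, 2] ∈ F_13^5.


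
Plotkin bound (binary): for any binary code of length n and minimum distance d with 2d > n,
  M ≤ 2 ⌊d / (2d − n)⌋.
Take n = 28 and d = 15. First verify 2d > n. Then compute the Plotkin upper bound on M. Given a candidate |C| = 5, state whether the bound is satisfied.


Plotkin bound M ≤ 14; given |C| = 5 ≤ bound (satisfied).

Check applicability: 2d = 30, n = 28.
2d − n = 2 > 0, so Plotkin applies.
Compute d/(2d−n) = 15/2 ≈ 7.5000.
⌊d/(2d−n)⌋ = 7.
Plotkin bound: M ≤ 2·7 = 14.
Given |C| = 5, check: satisfied.
This |C| is below the Plotkin bound.


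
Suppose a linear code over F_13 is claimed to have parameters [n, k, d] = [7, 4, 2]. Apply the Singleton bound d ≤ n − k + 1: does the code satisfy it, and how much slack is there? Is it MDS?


Singleton RHS = n − k + 1 = 4, slack = 2, bound satisfied, not MDS.

Singleton bound: d ≤ n − k + 1.
Here n = 7, k = 4, so n − k + 1 = 4.
Given d = 2, check d ≤ 4: YES.
Slack = (n − k + 1) − d = 2.
The code is NOT MDS (slack = 2 > 0).
Description: the claimed parameters are [7, 4, 2]_13; such a code would be non-MDS.


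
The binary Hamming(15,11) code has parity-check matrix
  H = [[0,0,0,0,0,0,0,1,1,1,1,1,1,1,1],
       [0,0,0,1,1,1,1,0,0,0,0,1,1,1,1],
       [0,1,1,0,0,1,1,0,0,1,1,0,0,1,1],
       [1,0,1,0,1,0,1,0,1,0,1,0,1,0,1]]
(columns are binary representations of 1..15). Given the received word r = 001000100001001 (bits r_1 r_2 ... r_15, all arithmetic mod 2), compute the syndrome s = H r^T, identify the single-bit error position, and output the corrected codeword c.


s = (0, 1, 1, 1)^T, error position = 7, corrected codeword c = 001000000001001

Compute s = H r^T mod 2 one row at a time:
  s_1 = 0 + 0 + 0 + 0 + 1 + 0 + 0 + 1 = 2 ≡ 0 (mod 2).
  s_2 = 0 + 0 + 0 + 1 + 1 + 0 + 0 + 1 = 3 ≡ 1 (mod 2).
  s_3 = 0 + 1 + 0 + 1 + 0 + 0 + 0 + 1 = 3 ≡ 1 (mod 2).
  s_4 = 0 + 1 + 0 + 1 + 0 + 0 + 0 + 1 = 3 ≡ 1 (mod 2).
s = (0, 1, 1, 1)^T — this equals column 7 of H (binary 0111), so error is at position 7.
Correct: flip bit 7 of r = 001000100001001 to get c = 001000000001001.


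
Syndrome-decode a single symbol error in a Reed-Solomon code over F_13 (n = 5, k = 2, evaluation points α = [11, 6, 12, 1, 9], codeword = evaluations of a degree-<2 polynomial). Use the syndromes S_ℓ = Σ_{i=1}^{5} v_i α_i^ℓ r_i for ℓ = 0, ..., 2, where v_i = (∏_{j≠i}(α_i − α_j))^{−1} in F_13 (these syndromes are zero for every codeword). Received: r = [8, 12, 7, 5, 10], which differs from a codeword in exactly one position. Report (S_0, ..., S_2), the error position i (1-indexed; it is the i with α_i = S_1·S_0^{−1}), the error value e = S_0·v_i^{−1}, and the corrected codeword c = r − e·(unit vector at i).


S = (5, 4, 11), error at position 2, error magnitude e = 12, c = [8, 0, 7, 5, 10].

Step 1: column multipliers v_i = (∏_{j≠i}(α_i − α_j))^{−1} mod 13.
  i = 1 (α = 11): (11−6)(11−12)(11−1)(11−9) = 5·(−1)·10·2 = −100 ≡ 4, so v_1 = 4^{−1} = 10 (mod 13).
  i = 2 (α = 6): (6−11)(6−12)(6−1)(6−9) = (−5)·(−6)·5·(−3) = −450 ≡ 5, so v_2 = 5^{−1} = 8 (mod 13).
  i = 3 (α = 12): (12−11)(12−6)(12−1)(12−9) = 1·6·11·3 = 198 ≡ 3, so v_3 = 3^{−1} = 9 (mod 13).
  i = 4 (α = 1): (1−11)(1−6)(1−12)(1−9) = (−10)·(−5)·(−11)·(−8) = 4400 ≡ 6, so v_4 = 6^{−1} = 11 (mod 13).
  i = 5 (α = 9): (9−11)(9−6)(9−12)(9−1) = (−2)·3·(−3)·8 = 144 ≡ 1, so v_5 = 1^{−1} = 1 (mod 13).
  v = [10, 8, 9, 11, 1].
Step 2: syndromes of r = [8, 12, 7, 5, 10] (all sums mod 13).
  S_0 = Σ v_i r_i = 10·8 + 8·12 + 9·7 + 11·5 + 1·10 = 304 ≡ 5.
  S_1 = Σ v_i α_i r_i = 10·11·8 + 8·6·12 + 9·12·7 + 11·1·5 + 1·9·10 = 2357 ≡ 4.
  α_i^2 mod 13 = [4, 10, 1, 1, 3].
  S_2 = Σ v_i α_i^2 r_i = 10·4·8 + 8·10·12 + 9·1·7 + 11·1·5 + 1·3·10 = 1428 ≡ 11.
  S = (5, 4, 11) ≠ 0, so r is not a codeword (an error is present).
Step 3: locate the error. For a single error e at position i, S_ℓ = v_i·e·α_i^ℓ, so α_err = S_1/S_0.
  S_0^{−1} = 5^{−1} = 8 (mod 13), so α_err = 4·8 = 32 ≡ 6 = α_2. Error position i = 2.
  Consistency check: S_2/S_1 = 11·10 = 110 ≡ 6 = α_err ✓ (single-error assumption holds).
Step 4: error magnitude e = S_0/v_2 = S_0·∏_{j≠2}(α_2 − α_j) = 5·5 = 25 ≡ 12 (mod 13).
Step 5: correct position 2: c_2 = r_2 − e = 12 − 12 ≡ 0 (mod 13). Hence c = [8, 0, 7, 5, 10].
  Check: interpolating c through the α_i gives m(x) = 6 + 12·x (degree < 2) with m(α_i) = c_i for every i, so c is indeed a codeword.


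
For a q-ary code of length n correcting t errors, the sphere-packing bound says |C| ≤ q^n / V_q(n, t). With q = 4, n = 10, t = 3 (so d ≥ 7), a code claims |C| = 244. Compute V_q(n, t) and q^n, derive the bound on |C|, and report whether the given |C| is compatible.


V_q(n, t) = 3676, q^n = 1048576, Hamming bound = 285, |C| = 244 ≤ bound (satisfied).

Step 1: Compute V_q(n, t) = Σ_{j=0}^3 C(n, j) (q−1)^j.
  j = 0: C(10,0)·(3)^0 = 1·1 = 1.
  j = 1: C(10,1)·(3)^1 = 10·3 = 30.
  j = 2: C(10,2)·(3)^2 = 45·9 = 405.
  j = 3: C(10,3)·(3)^3 = 120·27 = 3240.
  V_q(n, t) = 1 + 30 + 405 + 3240 = 3676.
Step 2: q^n = 4^10 = 1048576.
Step 3: Hamming bound ⌊q^n / V_q(n,t)⌋ = ⌊1048576/3676⌋ = 285.
Step 4: Compare |C| = 244 to 285: satisfied.
The claimed |C| lies below the Hamming bound.


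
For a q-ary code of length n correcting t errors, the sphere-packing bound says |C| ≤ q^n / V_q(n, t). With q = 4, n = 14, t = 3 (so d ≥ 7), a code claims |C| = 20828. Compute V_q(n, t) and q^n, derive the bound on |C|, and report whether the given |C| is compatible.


V_q(n, t) = 10690, q^n = 268435456, Hamming bound = 25110, |C| = 20828 ≤ bound (satisfied).

Step 1: Compute V_q(n, t) = Σ_{j=0}^3 C(n, j) (q−1)^j.
  j = 0: C(14,0)·(3)^0 = 1·1 = 1.
  j = 1: C(14,1)·(3)^1 = 14·3 = 42.
  j = 2: C(14,2)·(3)^2 = 91·9 = 819.
  j = 3: C(14,3)·(3)^3 = 364·27 = 9828.
  V_q(n, t) = 1 + 42 + 819 + 9828 = 10690.
Step 2: q^n = 4^14 = 268435456.
Step 3: Hamming bound ⌊q^n / V_q(n,t)⌋ = ⌊268435456/10690⌋ = 25110.
Step 4: Compare |C| = 20828 to 25110: satisfied.
The claimed |C| lies below the Hamming bound.


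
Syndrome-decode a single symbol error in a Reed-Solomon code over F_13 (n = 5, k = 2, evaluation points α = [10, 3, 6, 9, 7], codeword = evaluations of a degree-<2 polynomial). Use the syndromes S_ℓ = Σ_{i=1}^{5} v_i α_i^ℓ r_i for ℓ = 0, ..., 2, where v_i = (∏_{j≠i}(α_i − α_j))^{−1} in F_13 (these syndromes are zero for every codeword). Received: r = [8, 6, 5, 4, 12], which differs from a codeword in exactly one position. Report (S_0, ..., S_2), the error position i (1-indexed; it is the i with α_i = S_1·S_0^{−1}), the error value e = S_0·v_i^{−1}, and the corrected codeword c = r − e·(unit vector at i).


S = (5, 9, 11), error at position 5, error magnitude e = 3, c = [8, 6, 5, 4, 9].

Step 1: column multipliers v_i = (∏_{j≠i}(α_i − α_j))^{−1} mod 13.
  i = 1 (α = 10): (10−3)(10−6)(10−9)(10−7) = 7·4·1·3 = 84 ≡ 6, so v_1 = 6^{−1} = 11 (mod 13).
  i = 2 (α = 3): (3−10)(3−6)(3−9)(3−7) = (−7)·(−3)·(−6)·(−4) = 504 ≡ 10, so v_2 = 10^{−1} = 4 (mod 13).
  i = 3 (α = 6): (6−10)(6−3)(6−9)(6−7) = (−4)·3·(−3)·(−1) = −36 ≡ 3, so v_3 = 3^{−1} = 9 (mod 13).
  i = 4 (α = 9): (9−10)(9−3)(9−6)(9−7) = (−1)·6·3·2 = −36 ≡ 3, so v_4 = 3^{−1} = 9 (mod 13).
  i = 5 (α = 7): (7−10)(7−3)(7−6)(7−9) = (−3)·4·1·(−2) = 24 ≡ 11, so v_5 = 11^{−1} = 6 (mod 13).
  v = [11, 4, 9, 9, 6].
Step 2: syndromes of r = [8, 6, 5, 4, 12] (all sums mod 13).
  S_0 = Σ v_i r_i = 11·8 + 4·6 + 9·5 + 9·4 + 6·12 = 265 ≡ 5.
  S_1 = Σ v_i α_i r_i = 11·10·8 + 4·3·6 + 9·6·5 + 9·9·4 + 6·7·12 = 2050 ≡ 9.
  α_i^2 mod 13 = [9, 9, 10, 3, 10].
  S_2 = Σ v_i α_i^2 r_i = 11·9·8 + 4·9·6 + 9·10·5 + 9·3·4 + 6·10·12 = 2286 ≡ 11.
  S = (5, 9, 11) ≠ 0, so r is not a codeword (an error is present).
Step 3: locate the error. For a single error e at position i, S_ℓ = v_i·e·α_i^ℓ, so α_err = S_1/S_0.
  S_0^{−1} = 5^{−1} = 8 (mod 13), so α_err = 9·8 = 72 ≡ 7 = α_5. Error position i = 5.
  Consistency check: S_2/S_1 = 11·3 = 33 ≡ 7 = α_err ✓ (single-error assumption holds).
Step 4: error magnitude e = S_0/v_5 = S_0·∏_{j≠5}(α_5 − α_j) = 5·11 = 55 ≡ 3 (mod 13).
Step 5: correct position 5: c_5 = r_5 − e = 12 − 3 ≡ 9 (mod 13). Hence c = [8, 6, 5, 4, 9].
  Check: interpolating c through the α_i gives m(x) = 7 + 4·x (degree < 2) with m(α_i) = c_i for every i, so c is indeed a codeword.


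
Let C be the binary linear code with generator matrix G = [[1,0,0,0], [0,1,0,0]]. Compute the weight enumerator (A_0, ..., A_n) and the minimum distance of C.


Weight distribution: A_0 = 1, A_1 = 2, A_2 = 1. Minimum distance d = 1.

Enumerate all 2^2 = 4 messages m ∈ F_2^2.
For each, compute codeword c = mG in F_2^4, then tally its weight.
  m = 00 → c = 0000, weight = 0.
  m = 10 → c = 1000, weight = 1.
  m = 01 → c = 0100, weight = 1.
  m = 11 → c = 1100, weight = 2.
Tally weights:
  weight 0: 1 codewords.
  weight 1: 2 codewords.
  weight 2: 1 codewords.
Minimum distance d = smallest w > 0 with A_w > 0 = 1.
Sanity: Σ A_w = 4 = 2^2 = 4 ✓.


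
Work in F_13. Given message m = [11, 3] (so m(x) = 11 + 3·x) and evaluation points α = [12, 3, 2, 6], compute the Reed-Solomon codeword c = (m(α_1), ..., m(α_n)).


c = [8, 7, 4, 3]

Message polynomial: m(x) = 11 + 3·x (mod 13).
For each evaluation point α_i, compute m(α_i) mod 13:
  α_1 = 12: Horner steps 3 → 8, so m(12) = 8.
  α_2 = 3: Horner steps 3 → 7, so m(3) = 7.
  α_3 = 2: Horner steps 3 → 4, so m(2) = 4.
  α_4 = 6: Horner steps 3 → 3, so m(6) = 3.
Codeword c = [8, 7, 4, 3] ∈ F_13^4.


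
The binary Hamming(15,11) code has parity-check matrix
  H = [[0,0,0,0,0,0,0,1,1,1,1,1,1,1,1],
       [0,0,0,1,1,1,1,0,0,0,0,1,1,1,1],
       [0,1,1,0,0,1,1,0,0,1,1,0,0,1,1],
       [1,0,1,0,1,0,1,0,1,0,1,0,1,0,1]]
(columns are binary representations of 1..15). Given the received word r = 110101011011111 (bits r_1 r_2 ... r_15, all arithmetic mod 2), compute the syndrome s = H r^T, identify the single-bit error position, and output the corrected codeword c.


s = (1, 0, 1, 1)^T, error position = 11, corrected codeword c = 110101011001111

Compute s = H r^T mod 2 one row at a time:
  s_1 = 1 + 1 + 0 + 1 + 1 + 1 + 1 + 1 = 7 ≡ 1 (mod 2).
  s_2 = 1 + 0 + 1 + 0 + 1 + 1 + 1 + 1 = 6 ≡ 0 (mod 2).
  s_3 = 1 + 0 + 1 + 0 + 0 + 1 + 1 + 1 = 5 ≡ 1 (mod 2).
  s_4 = 1 + 0 + 0 + 0 + 1 + 1 + 1 + 1 = 5 ≡ 1 (mod 2).
s = (1, 0, 1, 1)^T — this equals column 11 of H (binary 1011), so error is at position 11.
Correct: flip bit 11 of r = 110101011011111 to get c = 110101011001111.


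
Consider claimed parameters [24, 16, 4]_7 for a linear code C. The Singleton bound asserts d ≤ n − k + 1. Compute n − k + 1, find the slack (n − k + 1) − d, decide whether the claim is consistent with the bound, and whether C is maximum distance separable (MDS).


Singleton RHS = n − k + 1 = 9, slack = 5, bound satisfied, not MDS.

Singleton bound: d ≤ n − k + 1.
Here n = 24, k = 16, so n − k + 1 = 9.
Given d = 4, check d ≤ 9: YES.
Slack = (n − k + 1) − d = 5.
The code is NOT MDS (slack = 5 > 0).
Description: the claimed parameters are [24, 16, 4]_7; such a code would be non-MDS.


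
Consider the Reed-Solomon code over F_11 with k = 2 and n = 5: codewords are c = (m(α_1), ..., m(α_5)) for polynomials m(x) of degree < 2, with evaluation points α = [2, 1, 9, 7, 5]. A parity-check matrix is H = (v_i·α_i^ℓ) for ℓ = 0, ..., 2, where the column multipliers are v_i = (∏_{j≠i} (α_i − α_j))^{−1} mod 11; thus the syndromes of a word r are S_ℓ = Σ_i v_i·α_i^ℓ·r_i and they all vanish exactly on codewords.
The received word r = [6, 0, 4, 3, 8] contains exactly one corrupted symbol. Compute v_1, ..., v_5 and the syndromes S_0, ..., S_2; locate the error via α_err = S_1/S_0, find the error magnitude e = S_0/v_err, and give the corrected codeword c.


S = (9, 1, 5), error at position 5, error magnitude e = 6, c = [6, 0, 4, 3, 2].

Step 1: column multipliers v_i = (∏_{j≠i}(α_i − α_j))^{−1} mod 11.
  i = 1 (α = 2): (2−1)(2−9)(2−7)(2−5) = 1·(−7)·(−5)·(−3) = −105 ≡ 5, so v_1 = 5^{−1} = 9 (mod 11).
  i = 2 (α = 1): (1−2)(1−9)(1−7)(1−5) = (−1)·(−8)·(−6)·(−4) = 192 ≡ 5, so v_2 = 5^{−1} = 9 (mod 11).
  i = 3 (α = 9): (9−2)(9−1)(9−7)(9−5) = 7·8·2·4 = 448 ≡ 8, so v_3 = 8^{−1} = 7 (mod 11).
  i = 4 (α = 7): (7−2)(7−1)(7−9)(7−5) = 5·6·(−2)·2 = −120 ≡ 1, so v_4 = 1^{−1} = 1 (mod 11).
  i = 5 (α = 5): (5−2)(5−1)(5−9)(5−7) = 3·4·(−4)·(−2) = 96 ≡ 8, so v_5 = 8^{−1} = 7 (mod 11).
  v = [9, 9, 7, 1, 7].
Step 2: syndromes of r = [6, 0, 4, 3, 8] (all sums mod 11).
  S_0 = Σ v_i r_i = 9·6 + 9·0 + 7·4 + 1·3 + 7·8 = 141 ≡ 9.
  S_1 = Σ v_i α_i r_i = 9·2·6 + 9·1·0 + 7·9·4 + 1·7·3 + 7·5·8 = 661 ≡ 1.
  α_i^2 mod 11 = [4, 1, 4, 5, 3].
  S_2 = Σ v_i α_i^2 r_i = 9·4·6 + 9·1·0 + 7·4·4 + 1·5·3 + 7·3·8 = 511 ≡ 5.
  S = (9, 1, 5) ≠ 0, so r is not a codeword (an error is present).
Step 3: locate the error. For a single error e at position i, S_ℓ = v_i·e·α_i^ℓ, so α_err = S_1/S_0.
  S_0^{−1} = 9^{−1} = 5 (mod 11), so α_err = 1·5 = 5 ≡ 5 = α_5. Error position i = 5.
  Consistency check: S_2/S_1 = 5·1 = 5 ≡ 5 = α_err ✓ (single-error assumption holds).
Step 4: error magnitude e = S_0/v_5 = S_0·∏_{j≠5}(α_5 − α_j) = 9·8 = 72 ≡ 6 (mod 11).
Step 5: correct position 5: c_5 = r_5 − e = 8 − 6 ≡ 2 (mod 11). Hence c = [6, 0, 4, 3, 2].
  Check: interpolating c through the α_i gives m(x) = 5 + 6·x (degree < 2) with m(α_i) = c_i for every i, so c is indeed a codeword.


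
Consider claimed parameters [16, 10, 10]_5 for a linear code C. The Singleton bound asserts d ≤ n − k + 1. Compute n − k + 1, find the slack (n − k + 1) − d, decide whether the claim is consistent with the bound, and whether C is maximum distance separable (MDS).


Singleton RHS = n − k + 1 = 7, slack = -3, bound violated (no such code; not MDS).

Singleton bound: d ≤ n − k + 1.
Here n = 16, k = 10, so n − k + 1 = 7.
Given d = 10, check d ≤ 7: NO.
Slack = (n − k + 1) − d = -3.
The slack is negative: d = 10 exceeds n − k + 1 = 7 by 3, so the Singleton bound is violated and no linear [16, 10, 10]_5 code can exist. In particular it is not MDS (MDS requires d = n − k + 1 exactly).
Description: the claimed parameters are [16, 10, 10]_5; such a code would be impossible (violates the Singleton bound).


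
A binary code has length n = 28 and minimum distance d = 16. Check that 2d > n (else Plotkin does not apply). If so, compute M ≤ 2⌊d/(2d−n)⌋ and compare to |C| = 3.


Plotkin bound M ≤ 8; given |C| = 3 ≤ bound (satisfied).

Check applicability: 2d = 32, n = 28.
2d − n = 4 > 0, so Plotkin applies.
Compute d/(2d−n) = 16/4 ≈ 4.0000.
⌊d/(2d−n)⌋ = 4.
Plotkin bound: M ≤ 2·4 = 8.
Given |C| = 3, check: satisfied.
This |C| is below the Plotkin bound.


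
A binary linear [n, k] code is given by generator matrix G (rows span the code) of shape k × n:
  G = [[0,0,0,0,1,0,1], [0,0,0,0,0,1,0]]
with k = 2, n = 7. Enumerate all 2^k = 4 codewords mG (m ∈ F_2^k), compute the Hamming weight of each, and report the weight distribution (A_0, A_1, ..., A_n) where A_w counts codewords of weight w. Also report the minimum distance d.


Weight distribution: A_0 = 1, A_1 = 1, A_2 = 1, A_3 = 1. Minimum distance d = 1.

Enumerate all 2^2 = 4 messages m ∈ F_2^2.
For each, compute codeword c = mG in F_2^7, then tally its weight.
  m = 00 → c = 0000000, weight = 0.
  m = 10 → c = 0000101, weight = 2.
  m = 01 → c = 0000010, weight = 1.
  m = 11 → c = 0000111, weight = 3.
Tally weights:
  weight 0: 1 codewords.
  weight 1: 1 codewords.
  weight 2: 1 codewords.
  weight 3: 1 codewords.
Minimum distance d = smallest w > 0 with A_w > 0 = 1.
Sanity: Σ A_w = 4 = 2^2 = 4 ✓.


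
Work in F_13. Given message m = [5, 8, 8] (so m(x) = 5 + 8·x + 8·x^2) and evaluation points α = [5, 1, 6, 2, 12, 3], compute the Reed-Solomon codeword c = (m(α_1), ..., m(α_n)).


c = [11, 8, 3, 1, 5, 10]

Message polynomial: m(x) = 5 + 8·x + 8·x^2 (mod 13).
For each evaluation point α_i, compute m(α_i) mod 13:
  α_1 = 5: Horner steps 8 → 9 → 11, so m(5) = 11.
  α_2 = 1: Horner steps 8 → 3 → 8, so m(1) = 8.
  α_3 = 6: Horner steps 8 → 4 → 3, so m(6) = 3.
  α_4 = 2: Horner steps 8 → 11 → 1, so m(2) = 1.
  α_5 = 12: Horner steps 8 → 0 → 5, so m(12) = 5.
  α_6 = 3: Horner steps 8 → 6 → 10, so m(3) = 10.
Codeword c = [11, 8, 3, 1, 5, 10] ∈ F_13^6.


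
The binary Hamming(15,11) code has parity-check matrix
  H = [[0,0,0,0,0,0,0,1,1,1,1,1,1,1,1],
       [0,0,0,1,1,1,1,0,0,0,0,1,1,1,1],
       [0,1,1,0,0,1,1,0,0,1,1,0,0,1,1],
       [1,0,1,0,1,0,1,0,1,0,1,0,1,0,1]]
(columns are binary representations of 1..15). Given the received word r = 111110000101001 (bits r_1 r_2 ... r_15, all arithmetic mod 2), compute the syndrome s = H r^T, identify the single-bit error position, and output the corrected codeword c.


s = (1, 0, 0, 0)^T, error position = 8, corrected codeword c = 111110010101001

Compute s = H r^T mod 2 one row at a time:
  s_1 = 0 + 0 + 1 + 0 + 1 + 0 + 0 + 1 = 3 ≡ 1 (mod 2).
  s_2 = 1 + 1 + 0 + 0 + 1 + 0 + 0 + 1 = 4 ≡ 0 (mod 2).
  s_3 = 1 + 1 + 0 + 0 + 1 + 0 + 0 + 1 = 4 ≡ 0 (mod 2).
  s_4 = 1 + 1 + 1 + 0 + 0 + 0 + 0 + 1 = 4 ≡ 0 (mod 2).
s = (1, 0, 0, 0)^T — this equals column 8 of H (binary 1000), so error is at position 8.
Correct: flip bit 8 of r = 111110000101001 to get c = 111110010101001.


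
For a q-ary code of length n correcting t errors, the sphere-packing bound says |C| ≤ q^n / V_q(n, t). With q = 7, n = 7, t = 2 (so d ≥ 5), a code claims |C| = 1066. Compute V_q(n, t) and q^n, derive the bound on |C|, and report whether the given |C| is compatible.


V_q(n, t) = 799, q^n = 823543, Hamming bound = 1030, |C| = 1066 > bound (violated).

Step 1: Compute V_q(n, t) = Σ_{j=0}^2 C(n, j) (q−1)^j.
  j = 0: C(7,0)·(6)^0 = 1·1 = 1.
  j = 1: C(7,1)·(6)^1 = 7·6 = 42.
  j = 2: C(7,2)·(6)^2 = 21·36 = 756.
  V_q(n, t) = 1 + 42 + 756 = 799.
Step 2: q^n = 7^7 = 823543.
Step 3: Hamming bound ⌊q^n / V_q(n,t)⌋ = ⌊823543/799⌋ = 1030.
Step 4: Compare |C| = 1066 to 1030: violated.
The claimed |C| lies above the Hamming bound, so no 7-ary code of length 7 with d ≥ 5 can have 1066 codewords.


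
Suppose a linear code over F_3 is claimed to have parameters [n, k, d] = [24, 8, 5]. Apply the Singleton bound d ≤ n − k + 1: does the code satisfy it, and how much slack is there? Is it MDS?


Singleton RHS = n − k + 1 = 17, slack = 12, bound satisfied, not MDS.

Singleton bound: d ≤ n − k + 1.
Here n = 24, k = 8, so n − k + 1 = 17.
Given d = 5, check d ≤ 17: YES.
Slack = (n − k + 1) − d = 12.
The code is NOT MDS (slack = 12 > 0).
Description: the claimed parameters are [24, 8, 5]_3; such a code would be non-MDS.


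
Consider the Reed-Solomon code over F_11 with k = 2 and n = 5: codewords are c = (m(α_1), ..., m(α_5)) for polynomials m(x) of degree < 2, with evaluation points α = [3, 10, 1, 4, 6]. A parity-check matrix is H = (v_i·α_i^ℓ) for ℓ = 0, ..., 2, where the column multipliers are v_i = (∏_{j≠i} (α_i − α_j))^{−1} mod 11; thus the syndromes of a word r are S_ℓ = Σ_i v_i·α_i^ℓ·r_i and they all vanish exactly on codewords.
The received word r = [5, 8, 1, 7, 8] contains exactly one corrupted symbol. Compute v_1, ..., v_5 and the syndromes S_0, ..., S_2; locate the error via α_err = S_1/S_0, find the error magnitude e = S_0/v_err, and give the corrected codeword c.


S = (8, 4, 2), error at position 5, error magnitude e = 8, c = [5, 8, 1, 7, 0].

Step 1: column multipliers v_i = (∏_{j≠i}(α_i − α_j))^{−1} mod 11.
  i = 1 (α = 3): (3−10)(3−1)(3−4)(3−6) = (−7)·2·(−1)·(−3) = −42 ≡ 2, so v_1 = 2^{−1} = 6 (mod 11).
  i = 2 (α = 10): (10−3)(10−1)(10−4)(10−6) = 7·9·6·4 = 1512 ≡ 5, so v_2 = 5^{−1} = 9 (mod 11).
  i = 3 (α = 1): (1−3)(1−10)(1−4)(1−6) = (−2)·(−9)·(−3)·(−5) = 270 ≡ 6, so v_3 = 6^{−1} = 2 (mod 11).
  i = 4 (α = 4): (4−3)(4−10)(4−1)(4−6) = 1·(−6)·3·(−2) = 36 ≡ 3, so v_4 = 3^{−1} = 4 (mod 11).
  i = 5 (α = 6): (6−3)(6−10)(6−1)(6−4) = 3·(−4)·5·2 = −120 ≡ 1, so v_5 = 1^{−1} = 1 (mod 11).
  v = [6, 9, 2, 4, 1].
Step 2: syndromes of r = [5, 8, 1, 7, 8] (all sums mod 11).
  S_0 = Σ v_i r_i = 6·5 + 9·8 + 2·1 + 4·7 + 1·8 = 140 ≡ 8.
  S_1 = Σ v_i α_i r_i = 6·3·5 + 9·10·8 + 2·1·1 + 4·4·7 + 1·6·8 = 972 ≡ 4.
  α_i^2 mod 11 = [9, 1, 1, 5, 3].
  S_2 = Σ v_i α_i^2 r_i = 6·9·5 + 9·1·8 + 2·1·1 + 4·5·7 + 1·3·8 = 508 ≡ 2.
  S = (8, 4, 2) ≠ 0, so r is not a codeword (an error is present).
Step 3: locate the error. For a single error e at position i, S_ℓ = v_i·e·α_i^ℓ, so α_err = S_1/S_0.
  S_0^{−1} = 8^{−1} = 7 (mod 11), so α_err = 4·7 = 28 ≡ 6 = α_5. Error position i = 5.
  Consistency check: S_2/S_1 = 2·3 = 6 ≡ 6 = α_err ✓ (single-error assumption holds).
Step 4: error magnitude e = S_0/v_5 = S_0·∏_{j≠5}(α_5 − α_j) = 8·1 = 8 ≡ 8 (mod 11).
Step 5: correct position 5: c_5 = r_5 − e = 8 − 8 ≡ 0 (mod 11). Hence c = [5, 8, 1, 7, 0].
  Check: interpolating c through the α_i gives m(x) = 10 + 2·x (degree < 2) with m(α_i) = c_i for every i, so c is indeed a codeword.


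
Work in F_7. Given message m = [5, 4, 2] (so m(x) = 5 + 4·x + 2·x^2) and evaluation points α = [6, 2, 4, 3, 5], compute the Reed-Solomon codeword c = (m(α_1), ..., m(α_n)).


c = [3, 0, 4, 0, 5]

Message polynomial: m(x) = 5 + 4·x + 2·x^2 (mod 7).
For each evaluation point α_i, compute m(α_i) mod 7:
  α_1 = 6: Horner steps 2 → 2 → 3, so m(6) = 3.
  α_2 = 2: Horner steps 2 → 1 → 0, so m(2) = 0.
  α_3 = 4: Horner steps 2 → 5 → 4, so m(4) = 4.
  α_4 = 3: Horner steps 2 → 3 → 0, so m(3) = 0.
  α_5 = 5: Horner steps 2 → 0 → 5, so m(5) = 5.
Codeword c = [3, 0, 4, 0, 5] ∈ F_7^5.


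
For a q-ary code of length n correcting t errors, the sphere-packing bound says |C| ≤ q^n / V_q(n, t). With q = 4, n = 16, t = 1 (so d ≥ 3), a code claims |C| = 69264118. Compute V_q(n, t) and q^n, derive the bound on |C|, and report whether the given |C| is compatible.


V_q(n, t) = 49, q^n = 4294967296, Hamming bound = 87652393, |C| = 69264118 ≤ bound (satisfied).

Step 1: Compute V_q(n, t) = Σ_{j=0}^1 C(n, j) (q−1)^j.
  j = 0: C(16,0)·(3)^0 = 1·1 = 1.
  j = 1: C(16,1)·(3)^1 = 16·3 = 48.
  V_q(n, t) = 1 + 48 = 49.
Step 2: q^n = 4^16 = 4294967296.
Step 3: Hamming bound ⌊q^n / V_q(n,t)⌋ = ⌊4294967296/49⌋ = 87652393.
Step 4: Compare |C| = 69264118 to 87652393: satisfied.
The claimed |C| lies below the Hamming bound.


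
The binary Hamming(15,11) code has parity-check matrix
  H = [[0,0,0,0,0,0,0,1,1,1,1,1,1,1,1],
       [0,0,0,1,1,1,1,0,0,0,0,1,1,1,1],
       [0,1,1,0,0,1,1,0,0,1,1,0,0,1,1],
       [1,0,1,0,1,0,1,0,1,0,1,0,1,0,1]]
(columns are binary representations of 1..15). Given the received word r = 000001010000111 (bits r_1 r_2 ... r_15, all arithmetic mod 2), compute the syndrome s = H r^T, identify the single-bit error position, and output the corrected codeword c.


s = (0, 0, 1, 0)^T, error position = 2, corrected codeword c = 010001010000111

Compute s = H r^T mod 2 one row at a time:
  s_1 = 1 + 0 + 0 + 0 + 0 + 1 + 1 + 1 = 4 ≡ 0 (mod 2).
  s_2 = 0 + 0 + 1 + 0 + 0 + 1 + 1 + 1 = 4 ≡ 0 (mod 2).
  s_3 = 0 + 0 + 1 + 0 + 0 + 0 + 1 + 1 = 3 ≡ 1 (mod 2).
  s_4 = 0 + 0 + 0 + 0 + 0 + 0 + 1 + 1 = 2 ≡ 0 (mod 2).
s = (0, 0, 1, 0)^T — this equals column 2 of H (binary 0010), so error is at position 2.
Correct: flip bit 2 of r = 000001010000111 to get c = 010001010000111.


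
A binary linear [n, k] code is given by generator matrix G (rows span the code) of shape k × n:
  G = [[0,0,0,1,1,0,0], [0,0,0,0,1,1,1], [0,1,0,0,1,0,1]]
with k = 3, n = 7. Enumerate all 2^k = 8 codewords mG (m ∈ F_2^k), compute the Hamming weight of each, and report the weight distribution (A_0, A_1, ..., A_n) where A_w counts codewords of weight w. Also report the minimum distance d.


Weight distribution: A_0 = 1, A_2 = 2, A_3 = 4, A_4 = 1. Minimum distance d = 2.

Enumerate all 2^3 = 8 messages m ∈ F_2^3.
For each, compute codeword c = mG in F_2^7, then tally its weight.
  m = 000 → c = 0000000, weight = 0.
  m = 100 → c = 0001100, weight = 2.
  m = 010 → c = 0000111, weight = 3.
  m = 110 → c = 0001011, weight = 3.
  m = 001 → c = 0100101, weight = 3.
  m = 101 → c = 0101001, weight = 3.
  m = 011 → c = 0100010, weight = 2.
  m = 111 → c = 0101110, weight = 4.
Tally weights:
  weight 0: 1 codewords.
  weight 2: 2 codewords.
  weight 3: 4 codewords.
  weight 4: 1 codewords.
Minimum distance d = smallest w > 0 with A_w > 0 = 2.
Sanity: Σ A_w = 8 = 2^3 = 8 ✓.


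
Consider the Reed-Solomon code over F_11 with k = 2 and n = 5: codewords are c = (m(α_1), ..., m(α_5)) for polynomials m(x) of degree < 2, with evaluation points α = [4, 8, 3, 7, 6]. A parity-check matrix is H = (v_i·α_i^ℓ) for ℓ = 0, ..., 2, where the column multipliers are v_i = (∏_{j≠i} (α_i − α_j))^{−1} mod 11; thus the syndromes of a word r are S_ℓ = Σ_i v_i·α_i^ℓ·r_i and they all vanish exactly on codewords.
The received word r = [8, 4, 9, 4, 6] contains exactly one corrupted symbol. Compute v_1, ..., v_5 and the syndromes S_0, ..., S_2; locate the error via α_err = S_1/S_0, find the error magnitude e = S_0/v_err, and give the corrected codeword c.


S = (1, 7, 5), error at position 4, error magnitude e = 10, c = [8, 4, 9, 5, 6].

Step 1: column multipliers v_i = (∏_{j≠i}(α_i − α_j))^{−1} mod 11.
  i = 1 (α = 4): (4−8)(4−3)(4−7)(4−6) = (−4)·1·(−3)·(−2) = −24 ≡ 9, so v_1 = 9^{−1} = 5 (mod 11).
  i = 2 (α = 8): (8−4)(8−3)(8−7)(8−6) = 4·5·1·2 = 40 ≡ 7, so v_2 = 7^{−1} = 8 (mod 11).
  i = 3 (α = 3): (3−4)(3−8)(3−7)(3−6) = (−1)·(−5)·(−4)·(−3) = 60 ≡ 5, so v_3 = 5^{−1} = 9 (mod 11).
  i = 4 (α = 7): (7−4)(7−8)(7−3)(7−6) = 3·(−1)·4·1 = −12 ≡ 10, so v_4 = 10^{−1} = 10 (mod 11).
  i = 5 (α = 6): (6−4)(6−8)(6−3)(6−7) = 2·(−2)·3·(−1) = 12 ≡ 1, so v_5 = 1^{−1} = 1 (mod 11).
  v = [5, 8, 9, 10, 1].
Step 2: syndromes of r = [8, 4, 9, 4, 6] (all sums mod 11).
  S_0 = Σ v_i r_i = 5·8 + 8·4 + 9·9 + 10·4 + 1·6 = 199 ≡ 1.
  S_1 = Σ v_i α_i r_i = 5·4·8 + 8·8·4 + 9·3·9 + 10·7·4 + 1·6·6 = 975 ≡ 7.
  α_i^2 mod 11 = [5, 9, 9, 5, 3].
  S_2 = Σ v_i α_i^2 r_i = 5·5·8 + 8·9·4 + 9·9·9 + 10·5·4 + 1·3·6 = 1435 ≡ 5.
  S = (1, 7, 5) ≠ 0, so r is not a codeword (an error is present).
Step 3: locate the error. For a single error e at position i, S_ℓ = v_i·e·α_i^ℓ, so α_err = S_1/S_0.
  S_0^{−1} = 1^{−1} = 1 (mod 11), so α_err = 7·1 = 7 ≡ 7 = α_4. Error position i = 4.
  Consistency check: S_2/S_1 = 5·8 = 40 ≡ 7 = α_err ✓ (single-error assumption holds).
Step 4: error magnitude e = S_0/v_4 = S_0·∏_{j≠4}(α_4 − α_j) = 1·10 = 10 ≡ 10 (mod 11).
Step 5: correct position 4: c_4 = r_4 − e = 4 − 10 ≡ 5 (mod 11). Hence c = [8, 4, 9, 5, 6].
  Check: interpolating c through the α_i gives m(x) = 1 + 10·x (degree < 2) with m(α_i) = c_i for every i, so c is indeed a codeword.


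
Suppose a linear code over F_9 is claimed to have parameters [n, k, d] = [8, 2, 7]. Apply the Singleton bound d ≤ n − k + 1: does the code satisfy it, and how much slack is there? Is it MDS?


Singleton RHS = n − k + 1 = 7, slack = 0, bound satisfied, MDS.

Singleton bound: d ≤ n − k + 1.
Here n = 8, k = 2, so n − k + 1 = 7.
Given d = 7, check d ≤ 7: YES.
Slack = (n − k + 1) − d = 0.
The code is MDS (slack = 0).
Description: the claimed parameters are [8, 2, 7]_9; such a code would be MDS (meets Singleton bound).


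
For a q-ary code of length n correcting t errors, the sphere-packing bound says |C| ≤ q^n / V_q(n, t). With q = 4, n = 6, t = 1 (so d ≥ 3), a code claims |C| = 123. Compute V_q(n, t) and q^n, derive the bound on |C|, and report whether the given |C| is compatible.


V_q(n, t) = 19, q^n = 4096, Hamming bound = 215, |C| = 123 ≤ bound (satisfied).

Step 1: Compute V_q(n, t) = Σ_{j=0}^1 C(n, j) (q−1)^j.
  j = 0: C(6,0)·(3)^0 = 1·1 = 1.
  j = 1: C(6,1)·(3)^1 = 6·3 = 18.
  V_q(n, t) = 1 + 18 = 19.
Step 2: q^n = 4^6 = 4096.
Step 3: Hamming bound ⌊q^n / V_q(n,t)⌋ = ⌊4096/19⌋ = 215.
Step 4: Compare |C| = 123 to 215: satisfied.
The claimed |C| lies below the Hamming bound.


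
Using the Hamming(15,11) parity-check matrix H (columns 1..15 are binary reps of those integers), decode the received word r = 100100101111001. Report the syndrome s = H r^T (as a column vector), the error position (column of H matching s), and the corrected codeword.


s = (1, 0, 0, 1)^T, error position = 9, corrected codeword c = 100100100111001

Compute s = H r^T mod 2 one row at a time:
  s_1 = 0 + 1 + 1 + 1 + 1 + 0 + 0 + 1 = 5 ≡ 1 (mod 2).
  s_2 = 1 + 0 + 0 + 1 + 1 + 0 + 0 + 1 = 4 ≡ 0 (mod 2).
  s_3 = 0 + 0 + 0 + 1 + 1 + 1 + 0 + 1 = 4 ≡ 0 (mod 2).
  s_4 = 1 + 0 + 0 + 1 + 1 + 1 + 0 + 1 = 5 ≡ 1 (mod 2).
s = (1, 0, 0, 1)^T — this equals column 9 of H (binary 1001), so error is at position 9.
Correct: flip bit 9 of r = 100100101111001 to get c = 100100100111001.


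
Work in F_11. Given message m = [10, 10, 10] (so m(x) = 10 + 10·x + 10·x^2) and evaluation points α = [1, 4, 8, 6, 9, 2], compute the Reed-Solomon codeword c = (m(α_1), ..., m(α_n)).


c = [8, 1, 4, 1, 8, 4]

Message polynomial: m(x) = 10 + 10·x + 10·x^2 (mod 11).
For each evaluation point α_i, compute m(α_i) mod 11:
  α_1 = 1: Horner steps 10 → 9 → 8, so m(1) = 8.
  α_2 = 4: Horner steps 10 → 6 → 1, so m(4) = 1.
  α_3 = 8: Horner steps 10 → 2 → 4, so m(8) = 4.
  α_4 = 6: Horner steps 10 → 4 → 1, so m(6) = 1.
  α_5 = 9: Horner steps 10 → 1 → 8, so m(9) = 8.
  α_6 = 2: Horner steps 10 → 8 → 4, so m(2) = 4.
Codeword c = [8, 1, 4, 1, 8, 4] ∈ F_11^6.


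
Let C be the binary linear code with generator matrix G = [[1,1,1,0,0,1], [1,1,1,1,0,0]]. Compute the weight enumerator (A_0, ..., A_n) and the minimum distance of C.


Weight distribution: A_0 = 1, A_2 = 1, A_4 = 2. Minimum distance d = 2.

Enumerate all 2^2 = 4 messages m ∈ F_2^2.
For each, compute codeword c = mG in F_2^6, then tally its weight.
  m = 00 → c = 000000, weight = 0.
  m = 10 → c = 111001, weight = 4.
  m = 01 → c = 111100, weight = 4.
  m = 11 → c = 000101, weight = 2.
Tally weights:
  weight 0: 1 codewords.
  weight 2: 1 codewords.
  weight 4: 2 codewords.
Minimum distance d = smallest w > 0 with A_w > 0 = 2.
Sanity: Σ A_w = 4 = 2^2 = 4 ✓.


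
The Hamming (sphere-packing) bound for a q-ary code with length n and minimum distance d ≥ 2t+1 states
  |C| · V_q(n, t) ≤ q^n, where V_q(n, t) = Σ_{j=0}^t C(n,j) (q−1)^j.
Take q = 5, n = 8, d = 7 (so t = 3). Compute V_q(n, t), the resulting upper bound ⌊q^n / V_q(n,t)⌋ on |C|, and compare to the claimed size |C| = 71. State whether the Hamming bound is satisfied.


V_q(n, t) = 4065, q^n = 390625, Hamming bound = 96, |C| = 71 ≤ bound (satisfied).

Step 1: Compute V_q(n, t) = Σ_{j=0}^3 C(n, j) (q−1)^j.
  j = 0: C(8,0)·(4)^0 = 1·1 = 1.
  j = 1: C(8,1)·(4)^1 = 8·4 = 32.
  j = 2: C(8,2)·(4)^2 = 28·16 = 448.
  j = 3: C(8,3)·(4)^3 = 56·64 = 3584.
  V_q(n, t) = 1 + 32 + 448 + 3584 = 4065.
Step 2: q^n = 5^8 = 390625.
Step 3: Hamming bound ⌊q^n / V_q(n,t)⌋ = ⌊390625/4065⌋ = 96.
Step 4: Compare |C| = 71 to 96: satisfied.
The claimed |C| lies below the Hamming bound.


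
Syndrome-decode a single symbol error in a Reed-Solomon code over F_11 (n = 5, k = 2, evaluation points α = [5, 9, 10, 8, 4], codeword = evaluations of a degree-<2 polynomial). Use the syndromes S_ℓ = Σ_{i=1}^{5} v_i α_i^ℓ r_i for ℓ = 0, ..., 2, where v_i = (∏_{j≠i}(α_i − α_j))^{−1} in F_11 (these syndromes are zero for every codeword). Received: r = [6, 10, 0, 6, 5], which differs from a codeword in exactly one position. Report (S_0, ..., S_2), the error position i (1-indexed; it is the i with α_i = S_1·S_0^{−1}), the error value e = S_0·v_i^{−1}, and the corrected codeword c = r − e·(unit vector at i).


S = (4, 10, 3), error at position 4, error magnitude e = 8, c = [6, 10, 0, 9, 5].

Step 1: column multipliers v_i = (∏_{j≠i}(α_i − α_j))^{−1} mod 11.
  i = 1 (α = 5): (5−9)(5−10)(5−8)(5−4) = (−4)·(−5)·(−3)·1 = −60 ≡ 6, so v_1 = 6^{−1} = 2 (mod 11).
  i = 2 (α = 9): (9−5)(9−10)(9−8)(9−4) = 4·(−1)·1·5 = −20 ≡ 2, so v_2 = 2^{−1} = 6 (mod 11).
  i = 3 (α = 10): (10−5)(10−9)(10−8)(10−4) = 5·1·2·6 = 60 ≡ 5, so v_3 = 5^{−1} = 9 (mod 11).
  i = 4 (α = 8): (8−5)(8−9)(8−10)(8−4) = 3·(−1)·(−2)·4 = 24 ≡ 2, so v_4 = 2^{−1} = 6 (mod 11).
  i = 5 (α = 4): (4−5)(4−9)(4−10)(4−8) = (−1)·(−5)·(−6)·(−4) = 120 ≡ 10, so v_5 = 10^{−1} = 10 (mod 11).
  v = [2, 6, 9, 6, 10].
Step 2: syndromes of r = [6, 10, 0, 6, 5] (all sums mod 11).
  S_0 = Σ v_i r_i = 2·6 + 6·10 + 9·0 + 6·6 + 10·5 = 158 ≡ 4.
  S_1 = Σ v_i α_i r_i = 2·5·6 + 6·9·10 + 9·10·0 + 6·8·6 + 10·4·5 = 1088 ≡ 10.
  α_i^2 mod 11 = [3, 4, 1, 9, 5].
  S_2 = Σ v_i α_i^2 r_i = 2·3·6 + 6·4·10 + 9·1·0 + 6·9·6 + 10·5·5 = 850 ≡ 3.
  S = (4, 10, 3) ≠ 0, so r is not a codeword (an error is present).
Step 3: locate the error. For a single error e at position i, S_ℓ = v_i·e·α_i^ℓ, so α_err = S_1/S_0.
  S_0^{−1} = 4^{−1} = 3 (mod 11), so α_err = 10·3 = 30 ≡ 8 = α_4. Error position i = 4.
  Consistency check: S_2/S_1 = 3·10 = 30 ≡ 8 = α_err ✓ (single-error assumption holds).
Step 4: error magnitude e = S_0/v_4 = S_0·∏_{j≠4}(α_4 − α_j) = 4·2 = 8 ≡ 8 (mod 11).
Step 5: correct position 4: c_4 = r_4 − e = 6 − 8 ≡ 9 (mod 11). Hence c = [6, 10, 0, 9, 5].
  Check: interpolating c through the α_i gives m(x) = 1 + 1·x (degree < 2) with m(α_i) = c_i for every i, so c is indeed a codeword.


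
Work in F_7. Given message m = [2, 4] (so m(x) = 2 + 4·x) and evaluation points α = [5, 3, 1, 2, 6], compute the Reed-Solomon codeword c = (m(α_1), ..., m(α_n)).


c = [1, 0, 6, 3, 5]

Message polynomial: m(x) = 2 + 4·x (mod 7).
For each evaluation point α_i, compute m(α_i) mod 7:
  α_1 = 5: Horner steps 4 → 1, so m(5) = 1.
  α_2 = 3: Horner steps 4 → 0, so m(3) = 0.
  α_3 = 1: Horner steps 4 → 6, so m(1) = 6.
  α_4 = 2: Horner steps 4 → 3, so m(2) = 3.
  α_5 = 6: Horner steps 4 → 5, so m(6) = 5.
Codeword c = [1, 0, 6, 3, 5] ∈ F_7^5.


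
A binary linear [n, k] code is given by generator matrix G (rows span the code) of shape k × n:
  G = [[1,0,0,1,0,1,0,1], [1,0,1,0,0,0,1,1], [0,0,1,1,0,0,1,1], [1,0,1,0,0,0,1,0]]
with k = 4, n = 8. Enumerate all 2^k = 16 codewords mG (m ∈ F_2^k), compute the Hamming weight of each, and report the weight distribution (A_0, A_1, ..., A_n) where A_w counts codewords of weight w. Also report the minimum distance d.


Weight distribution: A_0 = 1, A_1 = 2, A_2 = 2, A_3 = 4, A_4 = 5, A_5 = 2. Minimum distance d = 1.

Enumerate all 2^4 = 16 messages m ∈ F_2^4.
For each, compute codeword c = mG in F_2^8, then tally its weight.
  m = 0000 → c = 00000000, weight = 0.
  m = 1000 → c = 10010101, weight = 4.
  m = 0100 → c = 10100011, weight = 4.
  m = 1100 → c = 00110110, weight = 4.
  m = 0010 → c = 00110011, weight = 4.
  m = 1010 → c = 10100110, weight = 4.
  m = 0110 → c = 10010000, weight = 2.
  m = 1110 → c = 00000101, weight = 2.
  m = 0001 → c = 10100010, weight = 3.
  m = 1001 → c = 00110111, weight = 5.
  m = 0101 → c = 00000001, weight = 1.
  m = 1101 → c = 10010100, weight = 3.
  m = 0011 → c = 10010001, weight = 3.
  m = 1011 → c = 00000100, weight = 1.
  m = 0111 → c = 00110010, weight = 3.
  m = 1111 → c = 10100111, weight = 5.
Tally weights:
  weight 0: 1 codewords.
  weight 1: 2 codewords.
  weight 2: 2 codewords.
  weight 3: 4 codewords.
  weight 4: 5 codewords.
  weight 5: 2 codewords.
Minimum distance d = smallest w > 0 with A_w > 0 = 1.
Sanity: Σ A_w = 16 = 2^4 = 16 ✓.
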